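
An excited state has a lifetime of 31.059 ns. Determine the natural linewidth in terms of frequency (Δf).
2.562 MHz

Using the energy-time uncertainty principle and E = hf:
ΔEΔt ≥ ℏ/2
hΔf·Δt ≥ ℏ/2

The minimum frequency uncertainty is:
Δf = ℏ/(2hτ) = 1/(4πτ)
Δf = 1/(4π × 3.106e-08 s)
Δf = 2.562e+06 Hz = 2.562 MHz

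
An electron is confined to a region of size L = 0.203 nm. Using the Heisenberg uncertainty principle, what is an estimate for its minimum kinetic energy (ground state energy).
231.138 meV

Using the uncertainty principle to estimate ground state energy:

1. The position uncertainty is approximately the confinement size:
   Δx ≈ L = 2.030e-10 m

2. From ΔxΔp ≥ ℏ/2, the minimum momentum uncertainty is:
   Δp ≈ ℏ/(2L) = 2.597e-25 kg·m/s

3. The kinetic energy is approximately:
   KE ≈ (Δp)²/(2m) = (2.597e-25)²/(2 × 9.109e-31 kg)
   KE ≈ 3.703e-20 J = 231.138 meV

This is an order-of-magnitude estimate of the ground state energy.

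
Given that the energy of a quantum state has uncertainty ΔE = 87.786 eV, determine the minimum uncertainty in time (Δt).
3.749 as

Using the energy-time uncertainty principle:
ΔEΔt ≥ ℏ/2

The minimum uncertainty in time is:
Δt_min = ℏ/(2ΔE)
Δt_min = (1.055e-34 J·s) / (2 × 1.406e-17 J)
Δt_min = 3.749e-18 s = 3.749 as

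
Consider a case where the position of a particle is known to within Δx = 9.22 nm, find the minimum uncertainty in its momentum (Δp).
5.719 × 10^-27 kg·m/s

Using the Heisenberg uncertainty principle:
ΔxΔp ≥ ℏ/2

The minimum uncertainty in momentum is:
Δp_min = ℏ/(2Δx)
Δp_min = (1.055e-34 J·s) / (2 × 9.220e-09 m)
Δp_min = 5.719e-27 kg·m/s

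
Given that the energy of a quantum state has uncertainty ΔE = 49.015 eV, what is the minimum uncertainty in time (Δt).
6.714 as

Using the energy-time uncertainty principle:
ΔEΔt ≥ ℏ/2

The minimum uncertainty in time is:
Δt_min = ℏ/(2ΔE)
Δt_min = (1.055e-34 J·s) / (2 × 7.853e-18 J)
Δt_min = 6.714e-18 s = 6.714 as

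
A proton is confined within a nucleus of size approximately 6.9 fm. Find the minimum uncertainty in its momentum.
7.642 × 10^-21 kg·m/s

Using the Heisenberg uncertainty principle:
ΔxΔp ≥ ℏ/2

With Δx ≈ L = 6.900e-15 m (the confinement size):
Δp_min = ℏ/(2Δx)
Δp_min = (1.055e-34 J·s) / (2 × 6.900e-15 m)
Δp_min = 7.642e-21 kg·m/s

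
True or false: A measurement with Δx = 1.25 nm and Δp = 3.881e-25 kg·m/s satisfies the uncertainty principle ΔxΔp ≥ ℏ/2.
Yes, it satisfies the uncertainty principle.

Calculate the product ΔxΔp:
ΔxΔp = (1.250e-09 m) × (3.881e-25 kg·m/s)
ΔxΔp = 4.851e-34 J·s

Compare to the minimum allowed value ℏ/2:
ℏ/2 = 5.273e-35 J·s

Since ΔxΔp = 4.851e-34 J·s ≥ 5.273e-35 J·s = ℏ/2,
the measurement satisfies the uncertainty principle.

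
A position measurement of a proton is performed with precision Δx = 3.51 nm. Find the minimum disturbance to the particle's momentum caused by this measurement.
1.502 × 10^-26 kg·m/s

The uncertainty principle implies that measuring position disturbs momentum:
ΔxΔp ≥ ℏ/2

When we measure position with precision Δx, we necessarily introduce a momentum uncertainty:
Δp ≥ ℏ/(2Δx)
Δp_min = (1.055e-34 J·s) / (2 × 3.510e-09 m)
Δp_min = 1.502e-26 kg·m/s

The more precisely we measure position, the greater the momentum disturbance.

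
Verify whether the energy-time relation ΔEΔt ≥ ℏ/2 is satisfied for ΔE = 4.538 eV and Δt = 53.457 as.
No, it violates the uncertainty relation.

Calculate the product ΔEΔt:
ΔE = 4.538 eV = 7.271e-19 J
ΔEΔt = (7.271e-19 J) × (5.346e-17 s)
ΔEΔt = 3.887e-35 J·s

Compare to the minimum allowed value ℏ/2:
ℏ/2 = 5.273e-35 J·s

Since ΔEΔt = 3.887e-35 J·s < 5.273e-35 J·s = ℏ/2,
this violates the uncertainty relation.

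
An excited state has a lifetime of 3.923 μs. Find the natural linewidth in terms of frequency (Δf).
20.285 kHz

Using the energy-time uncertainty principle and E = hf:
ΔEΔt ≥ ℏ/2
hΔf·Δt ≥ ℏ/2

The minimum frequency uncertainty is:
Δf = ℏ/(2hτ) = 1/(4πτ)
Δf = 1/(4π × 3.923e-06 s)
Δf = 2.028e+04 Hz = 20.285 kHz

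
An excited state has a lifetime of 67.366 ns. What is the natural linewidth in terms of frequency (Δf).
1.181 MHz

Using the energy-time uncertainty principle and E = hf:
ΔEΔt ≥ ℏ/2
hΔf·Δt ≥ ℏ/2

The minimum frequency uncertainty is:
Δf = ℏ/(2hτ) = 1/(4πτ)
Δf = 1/(4π × 6.737e-08 s)
Δf = 1.181e+06 Hz = 1.181 MHz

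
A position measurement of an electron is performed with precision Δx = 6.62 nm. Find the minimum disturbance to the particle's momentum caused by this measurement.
7.965 × 10^-27 kg·m/s

The uncertainty principle implies that measuring position disturbs momentum:
ΔxΔp ≥ ℏ/2

When we measure position with precision Δx, we necessarily introduce a momentum uncertainty:
Δp ≥ ℏ/(2Δx)
Δp_min = (1.055e-34 J·s) / (2 × 6.620e-09 m)
Δp_min = 7.965e-27 kg·m/s

The more precisely we measure position, the greater the momentum disturbance.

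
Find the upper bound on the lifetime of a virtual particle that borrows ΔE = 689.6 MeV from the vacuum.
4.772 × 10^-25 s

Using the energy-time uncertainty principle:
ΔEΔt ≥ ℏ/2

For a virtual particle borrowing energy ΔE, the maximum lifetime is:
Δt_max = ℏ/(2ΔE)

Converting energy:
ΔE = 689.6 MeV = 1.105e-10 J

Δt_max = (1.055e-34 J·s) / (2 × 1.105e-10 J)
Δt_max = 4.772e-25 s = 4.772 × 10^-25 s

Virtual particles with higher borrowed energy exist for shorter times.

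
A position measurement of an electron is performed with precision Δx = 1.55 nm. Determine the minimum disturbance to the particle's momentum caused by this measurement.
3.402 × 10^-26 kg·m/s

The uncertainty principle implies that measuring position disturbs momentum:
ΔxΔp ≥ ℏ/2

When we measure position with precision Δx, we necessarily introduce a momentum uncertainty:
Δp ≥ ℏ/(2Δx)
Δp_min = (1.055e-34 J·s) / (2 × 1.550e-09 m)
Δp_min = 3.402e-26 kg·m/s

The more precisely we measure position, the greater the momentum disturbance.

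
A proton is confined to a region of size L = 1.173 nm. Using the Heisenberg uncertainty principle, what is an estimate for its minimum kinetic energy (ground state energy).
3.770 μeV

Using the uncertainty principle to estimate ground state energy:

1. The position uncertainty is approximately the confinement size:
   Δx ≈ L = 1.173e-09 m

2. From ΔxΔp ≥ ℏ/2, the minimum momentum uncertainty is:
   Δp ≈ ℏ/(2L) = 4.495e-26 kg·m/s

3. The kinetic energy is approximately:
   KE ≈ (Δp)²/(2m) = (4.495e-26)²/(2 × 1.673e-27 kg)
   KE ≈ 6.040e-25 J = 3.770 μeV

This is an order-of-magnitude estimate of the ground state energy.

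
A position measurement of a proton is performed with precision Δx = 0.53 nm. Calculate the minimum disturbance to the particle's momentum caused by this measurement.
9.949 × 10^-26 kg·m/s

The uncertainty principle implies that measuring position disturbs momentum:
ΔxΔp ≥ ℏ/2

When we measure position with precision Δx, we necessarily introduce a momentum uncertainty:
Δp ≥ ℏ/(2Δx)
Δp_min = (1.055e-34 J·s) / (2 × 5.300e-10 m)
Δp_min = 9.949e-26 kg·m/s

The more precisely we measure position, the greater the momentum disturbance.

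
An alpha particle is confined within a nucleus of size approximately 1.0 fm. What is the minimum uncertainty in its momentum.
5.273 × 10^-20 kg·m/s

Using the Heisenberg uncertainty principle:
ΔxΔp ≥ ℏ/2

With Δx ≈ L = 1.000e-15 m (the confinement size):
Δp_min = ℏ/(2Δx)
Δp_min = (1.055e-34 J·s) / (2 × 1.000e-15 m)
Δp_min = 5.273e-20 kg·m/s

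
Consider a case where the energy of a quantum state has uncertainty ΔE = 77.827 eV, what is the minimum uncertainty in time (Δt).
4.229 as

Using the energy-time uncertainty principle:
ΔEΔt ≥ ℏ/2

The minimum uncertainty in time is:
Δt_min = ℏ/(2ΔE)
Δt_min = (1.055e-34 J·s) / (2 × 1.247e-17 J)
Δt_min = 4.229e-18 s = 4.229 as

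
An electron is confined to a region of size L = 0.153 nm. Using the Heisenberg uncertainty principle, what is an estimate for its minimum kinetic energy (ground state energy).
406.893 meV

Using the uncertainty principle to estimate ground state energy:

1. The position uncertainty is approximately the confinement size:
   Δx ≈ L = 1.530e-10 m

2. From ΔxΔp ≥ ℏ/2, the minimum momentum uncertainty is:
   Δp ≈ ℏ/(2L) = 3.446e-25 kg·m/s

3. The kinetic energy is approximately:
   KE ≈ (Δp)²/(2m) = (3.446e-25)²/(2 × 9.109e-31 kg)
   KE ≈ 6.519e-20 J = 406.893 meV

This is an order-of-magnitude estimate of the ground state energy.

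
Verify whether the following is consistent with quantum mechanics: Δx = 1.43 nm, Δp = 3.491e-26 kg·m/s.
No, it violates the uncertainty principle (impossible measurement).

Calculate the product ΔxΔp:
ΔxΔp = (1.430e-09 m) × (3.491e-26 kg·m/s)
ΔxΔp = 4.992e-35 J·s

Compare to the minimum allowed value ℏ/2:
ℏ/2 = 5.273e-35 J·s

Since ΔxΔp = 4.992e-35 J·s < 5.273e-35 J·s = ℏ/2,
the measurement violates the uncertainty principle.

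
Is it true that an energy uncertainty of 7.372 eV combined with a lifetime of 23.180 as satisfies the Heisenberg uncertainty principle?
No, it violates the uncertainty relation.

Calculate the product ΔEΔt:
ΔE = 7.372 eV = 1.181e-18 J
ΔEΔt = (1.181e-18 J) × (2.318e-17 s)
ΔEΔt = 2.738e-35 J·s

Compare to the minimum allowed value ℏ/2:
ℏ/2 = 5.273e-35 J·s

Since ΔEΔt = 2.738e-35 J·s < 5.273e-35 J·s = ℏ/2,
this violates the uncertainty relation.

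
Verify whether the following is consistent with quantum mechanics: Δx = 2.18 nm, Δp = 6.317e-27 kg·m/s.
No, it violates the uncertainty principle (impossible measurement).

Calculate the product ΔxΔp:
ΔxΔp = (2.180e-09 m) × (6.317e-27 kg·m/s)
ΔxΔp = 1.377e-35 J·s

Compare to the minimum allowed value ℏ/2:
ℏ/2 = 5.273e-35 J·s

Since ΔxΔp = 1.377e-35 J·s < 5.273e-35 J·s = ℏ/2,
the measurement violates the uncertainty principle.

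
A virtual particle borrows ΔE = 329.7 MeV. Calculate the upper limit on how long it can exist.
9.982 × 10^-25 s

Using the energy-time uncertainty principle:
ΔEΔt ≥ ℏ/2

For a virtual particle borrowing energy ΔE, the maximum lifetime is:
Δt_max = ℏ/(2ΔE)

Converting energy:
ΔE = 329.7 MeV = 5.282e-11 J

Δt_max = (1.055e-34 J·s) / (2 × 5.282e-11 J)
Δt_max = 9.982e-25 s = 9.982 × 10^-25 s

Virtual particles with higher borrowed energy exist for shorter times.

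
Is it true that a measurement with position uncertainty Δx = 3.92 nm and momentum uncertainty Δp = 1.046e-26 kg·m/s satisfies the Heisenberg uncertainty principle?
No, it violates the uncertainty principle (impossible measurement).

Calculate the product ΔxΔp:
ΔxΔp = (3.920e-09 m) × (1.046e-26 kg·m/s)
ΔxΔp = 4.100e-35 J·s

Compare to the minimum allowed value ℏ/2:
ℏ/2 = 5.273e-35 J·s

Since ΔxΔp = 4.100e-35 J·s < 5.273e-35 J·s = ℏ/2,
the measurement violates the uncertainty principle.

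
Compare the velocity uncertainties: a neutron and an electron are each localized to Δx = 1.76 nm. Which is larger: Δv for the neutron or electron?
The electron has the larger minimum velocity uncertainty, by a ratio of 1838.7.

For both particles, Δp_min = ℏ/(2Δx) = 2.996e-26 kg·m/s (same for both).

The velocity uncertainty is Δv = Δp/m:
- neutron: Δv = 2.996e-26 / 1.675e-27 = 1.789e+01 m/s = 17.887 m/s
- electron: Δv = 2.996e-26 / 9.109e-31 = 3.289e+04 m/s = 32.889 km/s

Ratio: 3.289e+04 / 1.789e+01 = 1838.7

The lighter particle has larger velocity uncertainty because Δv ∝ 1/m.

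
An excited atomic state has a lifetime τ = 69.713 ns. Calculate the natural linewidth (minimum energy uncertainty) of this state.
4.721 neV

Using the energy-time uncertainty principle:
ΔEΔt ≥ ℏ/2

The lifetime τ represents the time uncertainty Δt.
The natural linewidth (minimum energy uncertainty) is:

ΔE = ℏ/(2τ)
ΔE = (1.055e-34 J·s) / (2 × 6.971e-08 s)
ΔE = 7.564e-28 J = 4.721 neV

This natural linewidth limits the precision of spectroscopic measurements.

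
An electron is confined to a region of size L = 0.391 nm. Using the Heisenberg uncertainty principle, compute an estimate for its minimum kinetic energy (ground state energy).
62.303 meV

Using the uncertainty principle to estimate ground state energy:

1. The position uncertainty is approximately the confinement size:
   Δx ≈ L = 3.910e-10 m

2. From ΔxΔp ≥ ℏ/2, the minimum momentum uncertainty is:
   Δp ≈ ℏ/(2L) = 1.349e-25 kg·m/s

3. The kinetic energy is approximately:
   KE ≈ (Δp)²/(2m) = (1.349e-25)²/(2 × 9.109e-31 kg)
   KE ≈ 9.982e-21 J = 62.303 meV

This is an order-of-magnitude estimate of the ground state energy.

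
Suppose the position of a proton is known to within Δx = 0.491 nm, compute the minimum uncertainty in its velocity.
64.205 m/s

Using the Heisenberg uncertainty principle and Δp = mΔv:
ΔxΔp ≥ ℏ/2
Δx(mΔv) ≥ ℏ/2

The minimum uncertainty in velocity is:
Δv_min = ℏ/(2mΔx)
Δv_min = (1.055e-34 J·s) / (2 × 1.673e-27 kg × 4.910e-10 m)
Δv_min = 6.420e+01 m/s = 64.205 m/s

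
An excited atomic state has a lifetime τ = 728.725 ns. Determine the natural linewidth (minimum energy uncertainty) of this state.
451.619 peV

Using the energy-time uncertainty principle:
ΔEΔt ≥ ℏ/2

The lifetime τ represents the time uncertainty Δt.
The natural linewidth (minimum energy uncertainty) is:

ΔE = ℏ/(2τ)
ΔE = (1.055e-34 J·s) / (2 × 7.287e-07 s)
ΔE = 7.236e-29 J = 451.619 peV

This natural linewidth limits the precision of spectroscopic measurements.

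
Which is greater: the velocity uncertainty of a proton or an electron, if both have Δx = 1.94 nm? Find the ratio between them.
The electron has the larger minimum velocity uncertainty, by a ratio of 1836.2.

For both particles, Δp_min = ℏ/(2Δx) = 2.718e-26 kg·m/s (same for both).

The velocity uncertainty is Δv = Δp/m:
- proton: Δv = 2.718e-26 / 1.673e-27 = 1.625e+01 m/s = 16.250 m/s
- electron: Δv = 2.718e-26 / 9.109e-31 = 2.984e+04 m/s = 29.837 km/s

Ratio: 2.984e+04 / 1.625e+01 = 1836.2

The lighter particle has larger velocity uncertainty because Δv ∝ 1/m.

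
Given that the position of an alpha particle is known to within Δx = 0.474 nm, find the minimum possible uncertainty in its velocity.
16.742 m/s

Using the Heisenberg uncertainty principle and Δp = mΔv:
ΔxΔp ≥ ℏ/2
Δx(mΔv) ≥ ℏ/2

The minimum uncertainty in velocity is:
Δv_min = ℏ/(2mΔx)
Δv_min = (1.055e-34 J·s) / (2 × 6.645e-27 kg × 4.740e-10 m)
Δv_min = 1.674e+01 m/s = 16.742 m/s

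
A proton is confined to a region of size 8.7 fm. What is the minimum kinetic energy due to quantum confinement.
68.536 keV

Using the uncertainty principle:

1. Position uncertainty: Δx ≈ 8.700e-15 m
2. Minimum momentum uncertainty: Δp = ℏ/(2Δx) = 6.061e-21 kg·m/s
3. Minimum kinetic energy:
   KE = (Δp)²/(2m) = (6.061e-21)²/(2 × 1.673e-27 kg)
   KE = 1.098e-14 J = 68.536 keV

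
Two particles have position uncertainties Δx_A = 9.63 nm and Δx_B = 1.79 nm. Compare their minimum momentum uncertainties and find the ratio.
Particle B has the larger minimum momentum uncertainty, by a factor of 5.38.

For each particle, the minimum momentum uncertainty is Δp_min = ℏ/(2Δx):

Particle A: Δp_A = ℏ/(2×9.630e-09 m) = 5.475e-27 kg·m/s
Particle B: Δp_B = ℏ/(2×1.790e-09 m) = 2.946e-26 kg·m/s

Ratio: Δp_B/Δp_A = 5.38

Since Δp_min ∝ 1/Δx, the particle with smaller position uncertainty (B) has larger momentum uncertainty.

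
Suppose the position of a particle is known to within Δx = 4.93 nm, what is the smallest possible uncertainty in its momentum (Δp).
1.070 × 10^-26 kg·m/s

Using the Heisenberg uncertainty principle:
ΔxΔp ≥ ℏ/2

The minimum uncertainty in momentum is:
Δp_min = ℏ/(2Δx)
Δp_min = (1.055e-34 J·s) / (2 × 4.930e-09 m)
Δp_min = 1.070e-26 kg·m/s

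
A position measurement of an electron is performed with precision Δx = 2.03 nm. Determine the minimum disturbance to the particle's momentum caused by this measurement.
2.597 × 10^-26 kg·m/s

The uncertainty principle implies that measuring position disturbs momentum:
ΔxΔp ≥ ℏ/2

When we measure position with precision Δx, we necessarily introduce a momentum uncertainty:
Δp ≥ ℏ/(2Δx)
Δp_min = (1.055e-34 J·s) / (2 × 2.030e-09 m)
Δp_min = 2.597e-26 kg·m/s

The more precisely we measure position, the greater the momentum disturbance.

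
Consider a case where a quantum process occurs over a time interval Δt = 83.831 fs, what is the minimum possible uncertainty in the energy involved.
3.926 meV

Using the energy-time uncertainty principle:
ΔEΔt ≥ ℏ/2

The minimum uncertainty in energy is:
ΔE_min = ℏ/(2Δt)
ΔE_min = (1.055e-34 J·s) / (2 × 8.383e-14 s)
ΔE_min = 6.290e-22 J = 3.926 meV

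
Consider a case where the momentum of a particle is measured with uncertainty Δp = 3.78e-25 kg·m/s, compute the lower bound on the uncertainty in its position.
139.494 pm

Using the Heisenberg uncertainty principle:
ΔxΔp ≥ ℏ/2

The minimum uncertainty in position is:
Δx_min = ℏ/(2Δp)
Δx_min = (1.055e-34 J·s) / (2 × 3.780e-25 kg·m/s)
Δx_min = 1.395e-10 m = 139.494 pm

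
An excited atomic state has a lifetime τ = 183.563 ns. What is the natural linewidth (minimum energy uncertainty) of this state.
1.793 neV

Using the energy-time uncertainty principle:
ΔEΔt ≥ ℏ/2

The lifetime τ represents the time uncertainty Δt.
The natural linewidth (minimum energy uncertainty) is:

ΔE = ℏ/(2τ)
ΔE = (1.055e-34 J·s) / (2 × 1.836e-07 s)
ΔE = 2.873e-28 J = 1.793 neV

This natural linewidth limits the precision of spectroscopic measurements.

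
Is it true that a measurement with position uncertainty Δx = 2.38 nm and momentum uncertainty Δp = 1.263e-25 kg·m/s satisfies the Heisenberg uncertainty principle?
Yes, it satisfies the uncertainty principle.

Calculate the product ΔxΔp:
ΔxΔp = (2.380e-09 m) × (1.263e-25 kg·m/s)
ΔxΔp = 3.006e-34 J·s

Compare to the minimum allowed value ℏ/2:
ℏ/2 = 5.273e-35 J·s

Since ΔxΔp = 3.006e-34 J·s ≥ 5.273e-35 J·s = ℏ/2,
the measurement satisfies the uncertainty principle.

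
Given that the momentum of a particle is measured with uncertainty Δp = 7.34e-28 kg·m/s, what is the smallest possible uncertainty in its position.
71.837 nm

Using the Heisenberg uncertainty principle:
ΔxΔp ≥ ℏ/2

The minimum uncertainty in position is:
Δx_min = ℏ/(2Δp)
Δx_min = (1.055e-34 J·s) / (2 × 7.340e-28 kg·m/s)
Δx_min = 7.184e-08 m = 71.837 nm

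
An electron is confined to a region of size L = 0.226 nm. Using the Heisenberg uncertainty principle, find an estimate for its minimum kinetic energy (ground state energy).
186.486 meV

Using the uncertainty principle to estimate ground state energy:

1. The position uncertainty is approximately the confinement size:
   Δx ≈ L = 2.260e-10 m

2. From ΔxΔp ≥ ℏ/2, the minimum momentum uncertainty is:
   Δp ≈ ℏ/(2L) = 2.333e-25 kg·m/s

3. The kinetic energy is approximately:
   KE ≈ (Δp)²/(2m) = (2.333e-25)²/(2 × 9.109e-31 kg)
   KE ≈ 2.988e-20 J = 186.486 meV

This is an order-of-magnitude estimate of the ground state energy.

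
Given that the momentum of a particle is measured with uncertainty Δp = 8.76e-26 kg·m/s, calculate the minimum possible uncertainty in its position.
601.925 pm

Using the Heisenberg uncertainty principle:
ΔxΔp ≥ ℏ/2

The minimum uncertainty in position is:
Δx_min = ℏ/(2Δp)
Δx_min = (1.055e-34 J·s) / (2 × 8.760e-26 kg·m/s)
Δx_min = 6.019e-10 m = 601.925 pm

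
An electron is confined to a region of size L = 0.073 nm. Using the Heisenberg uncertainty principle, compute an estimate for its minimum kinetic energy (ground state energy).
1.787 eV

Using the uncertainty principle to estimate ground state energy:

1. The position uncertainty is approximately the confinement size:
   Δx ≈ L = 7.300e-11 m

2. From ΔxΔp ≥ ℏ/2, the minimum momentum uncertainty is:
   Δp ≈ ℏ/(2L) = 7.223e-25 kg·m/s

3. The kinetic energy is approximately:
   KE ≈ (Δp)²/(2m) = (7.223e-25)²/(2 × 9.109e-31 kg)
   KE ≈ 2.864e-19 J = 1.787 eV

This is an order-of-magnitude estimate of the ground state energy.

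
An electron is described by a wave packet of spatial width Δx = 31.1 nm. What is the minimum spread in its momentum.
1.695 × 10^-27 kg·m/s

For a wave packet, the spatial width Δx and momentum spread Δp are related by the uncertainty principle:
ΔxΔp ≥ ℏ/2

The minimum momentum spread is:
Δp_min = ℏ/(2Δx)
Δp_min = (1.055e-34 J·s) / (2 × 3.110e-08 m)
Δp_min = 1.695e-27 kg·m/s

A wave packet cannot have both a well-defined position and well-defined momentum.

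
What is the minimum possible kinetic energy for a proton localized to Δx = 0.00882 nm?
66.683 meV

Localizing a particle requires giving it sufficient momentum uncertainty:

1. From uncertainty principle: Δp ≥ ℏ/(2Δx)
   Δp_min = (1.055e-34 J·s) / (2 × 8.820e-12 m)
   Δp_min = 5.978e-24 kg·m/s

2. This momentum uncertainty corresponds to kinetic energy:
   KE ≈ (Δp)²/(2m) = (5.978e-24)²/(2 × 1.673e-27 kg)
   KE = 1.068e-20 J = 66.683 meV

Tighter localization requires more energy.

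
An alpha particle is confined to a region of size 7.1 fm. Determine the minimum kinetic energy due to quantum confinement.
25.904 keV

Using the uncertainty principle:

1. Position uncertainty: Δx ≈ 7.100e-15 m
2. Minimum momentum uncertainty: Δp = ℏ/(2Δx) = 7.427e-21 kg·m/s
3. Minimum kinetic energy:
   KE = (Δp)²/(2m) = (7.427e-21)²/(2 × 6.645e-27 kg)
   KE = 4.150e-15 J = 25.904 keV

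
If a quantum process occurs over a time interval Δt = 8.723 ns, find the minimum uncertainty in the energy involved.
37.729 neV

Using the energy-time uncertainty principle:
ΔEΔt ≥ ℏ/2

The minimum uncertainty in energy is:
ΔE_min = ℏ/(2Δt)
ΔE_min = (1.055e-34 J·s) / (2 × 8.723e-09 s)
ΔE_min = 6.045e-27 J = 37.729 neV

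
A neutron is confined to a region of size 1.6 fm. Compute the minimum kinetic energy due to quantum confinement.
2.024 MeV

Using the uncertainty principle:

1. Position uncertainty: Δx ≈ 1.600e-15 m
2. Minimum momentum uncertainty: Δp = ℏ/(2Δx) = 3.296e-20 kg·m/s
3. Minimum kinetic energy:
   KE = (Δp)²/(2m) = (3.296e-20)²/(2 × 1.675e-27 kg)
   KE = 3.242e-13 J = 2.024 MeV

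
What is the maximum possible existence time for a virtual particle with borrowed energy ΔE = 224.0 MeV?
1.469 ys

Using the energy-time uncertainty principle:
ΔEΔt ≥ ℏ/2

For a virtual particle borrowing energy ΔE, the maximum lifetime is:
Δt_max = ℏ/(2ΔE)

Converting energy:
ΔE = 224.0 MeV = 3.589e-11 J

Δt_max = (1.055e-34 J·s) / (2 × 3.589e-11 J)
Δt_max = 1.469e-24 s = 1.469 ys

Virtual particles with higher borrowed energy exist for shorter times.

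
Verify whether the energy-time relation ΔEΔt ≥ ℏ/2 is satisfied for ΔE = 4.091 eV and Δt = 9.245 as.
No, it violates the uncertainty relation.

Calculate the product ΔEΔt:
ΔE = 4.091 eV = 6.555e-19 J
ΔEΔt = (6.555e-19 J) × (9.245e-18 s)
ΔEΔt = 6.060e-36 J·s

Compare to the minimum allowed value ℏ/2:
ℏ/2 = 5.273e-35 J·s

Since ΔEΔt = 6.060e-36 J·s < 5.273e-35 J·s = ℏ/2,
this violates the uncertainty relation.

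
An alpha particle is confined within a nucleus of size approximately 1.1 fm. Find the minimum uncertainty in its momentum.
4.794 × 10^-20 kg·m/s

Using the Heisenberg uncertainty principle:
ΔxΔp ≥ ℏ/2

With Δx ≈ L = 1.100e-15 m (the confinement size):
Δp_min = ℏ/(2Δx)
Δp_min = (1.055e-34 J·s) / (2 × 1.100e-15 m)
Δp_min = 4.794e-20 kg·m/s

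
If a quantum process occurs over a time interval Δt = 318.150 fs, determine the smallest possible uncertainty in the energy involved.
1.034 meV

Using the energy-time uncertainty principle:
ΔEΔt ≥ ℏ/2

The minimum uncertainty in energy is:
ΔE_min = ℏ/(2Δt)
ΔE_min = (1.055e-34 J·s) / (2 × 3.181e-13 s)
ΔE_min = 1.657e-22 J = 1.034 meV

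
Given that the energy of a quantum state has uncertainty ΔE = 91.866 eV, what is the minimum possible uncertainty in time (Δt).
3.582 as

Using the energy-time uncertainty principle:
ΔEΔt ≥ ℏ/2

The minimum uncertainty in time is:
Δt_min = ℏ/(2ΔE)
Δt_min = (1.055e-34 J·s) / (2 × 1.472e-17 J)
Δt_min = 3.582e-18 s = 3.582 as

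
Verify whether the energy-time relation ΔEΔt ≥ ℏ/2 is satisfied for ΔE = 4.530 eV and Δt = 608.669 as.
Yes, it satisfies the uncertainty relation.

Calculate the product ΔEΔt:
ΔE = 4.530 eV = 7.258e-19 J
ΔEΔt = (7.258e-19 J) × (6.087e-16 s)
ΔEΔt = 4.418e-34 J·s

Compare to the minimum allowed value ℏ/2:
ℏ/2 = 5.273e-35 J·s

Since ΔEΔt = 4.418e-34 J·s ≥ 5.273e-35 J·s = ℏ/2,
this satisfies the uncertainty relation.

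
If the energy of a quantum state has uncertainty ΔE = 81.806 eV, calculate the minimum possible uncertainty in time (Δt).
4.023 as

Using the energy-time uncertainty principle:
ΔEΔt ≥ ℏ/2

The minimum uncertainty in time is:
Δt_min = ℏ/(2ΔE)
Δt_min = (1.055e-34 J·s) / (2 × 1.311e-17 J)
Δt_min = 4.023e-18 s = 4.023 as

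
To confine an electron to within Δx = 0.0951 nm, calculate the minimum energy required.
1.053 eV

Localizing a particle requires giving it sufficient momentum uncertainty:

1. From uncertainty principle: Δp ≥ ℏ/(2Δx)
   Δp_min = (1.055e-34 J·s) / (2 × 9.510e-11 m)
   Δp_min = 5.545e-25 kg·m/s

2. This momentum uncertainty corresponds to kinetic energy:
   KE ≈ (Δp)²/(2m) = (5.545e-25)²/(2 × 9.109e-31 kg)
   KE = 1.687e-19 J = 1.053 eV

Tighter localization requires more energy.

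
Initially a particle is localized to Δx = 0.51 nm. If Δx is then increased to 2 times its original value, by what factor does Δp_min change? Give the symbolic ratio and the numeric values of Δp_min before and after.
Original Δp_min = 1.034 × 10^-25 kg·m/s; new Δp'_min = 5.169 × 10^-26 kg·m/s; ratio Δp'_min/Δp_min = 1/2.

From the uncertainty principle ΔxΔp ≥ ℏ/2, the minimum momentum uncertainty is Δp_min = ℏ/(2Δx).

Original (Δx = 0.51 nm = 5.100e-10 m):
Δp_min = (1.055e-34 J·s)/(2 × 5.100e-10 m) = 1.034e-25 kg·m/s

When Δx → 2Δx:
Δp'_min = ℏ/(2 × 2Δx) = (1/2) × ℏ/(2Δx) = (1/2) × Δp_min
Δp'_min = 1/2 × 1.034e-25 kg·m/s = 5.169e-26 kg·m/s

Since Δp_min ∝ 1/Δx, when Δx is increased to 2 times its original value, Δp_min decreases to 1/2 of its original value.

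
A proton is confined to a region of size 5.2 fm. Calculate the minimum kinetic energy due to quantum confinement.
191.844 keV

Using the uncertainty principle:

1. Position uncertainty: Δx ≈ 5.200e-15 m
2. Minimum momentum uncertainty: Δp = ℏ/(2Δx) = 1.014e-20 kg·m/s
3. Minimum kinetic energy:
   KE = (Δp)²/(2m) = (1.014e-20)²/(2 × 1.673e-27 kg)
   KE = 3.074e-14 J = 191.844 keV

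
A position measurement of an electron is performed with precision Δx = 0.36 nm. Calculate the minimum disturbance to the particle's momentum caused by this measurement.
1.465 × 10^-25 kg·m/s

The uncertainty principle implies that measuring position disturbs momentum:
ΔxΔp ≥ ℏ/2

When we measure position with precision Δx, we necessarily introduce a momentum uncertainty:
Δp ≥ ℏ/(2Δx)
Δp_min = (1.055e-34 J·s) / (2 × 3.600e-10 m)
Δp_min = 1.465e-25 kg·m/s

The more precisely we measure position, the greater the momentum disturbance.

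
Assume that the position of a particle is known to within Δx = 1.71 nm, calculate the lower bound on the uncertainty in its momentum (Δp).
3.084 × 10^-26 kg·m/s

Using the Heisenberg uncertainty principle:
ΔxΔp ≥ ℏ/2

The minimum uncertainty in momentum is:
Δp_min = ℏ/(2Δx)
Δp_min = (1.055e-34 J·s) / (2 × 1.710e-09 m)
Δp_min = 3.084e-26 kg·m/s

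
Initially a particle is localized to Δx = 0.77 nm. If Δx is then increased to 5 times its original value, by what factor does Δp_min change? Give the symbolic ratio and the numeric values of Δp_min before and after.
Original Δp_min = 6.848 × 10^-26 kg·m/s; new Δp'_min = 1.370 × 10^-26 kg·m/s; ratio Δp'_min/Δp_min = 1/5.

From the uncertainty principle ΔxΔp ≥ ℏ/2, the minimum momentum uncertainty is Δp_min = ℏ/(2Δx).

Original (Δx = 0.77 nm = 7.700e-10 m):
Δp_min = (1.055e-34 J·s)/(2 × 7.700e-10 m) = 6.848e-26 kg·m/s

When Δx → 5Δx:
Δp'_min = ℏ/(2 × 5Δx) = (1/5) × ℏ/(2Δx) = (1/5) × Δp_min
Δp'_min = 1/5 × 6.848e-26 kg·m/s = 1.370e-26 kg·m/s

Since Δp_min ∝ 1/Δx, when Δx is increased to 5 times its original value, Δp_min decreases to 1/5 of its original value.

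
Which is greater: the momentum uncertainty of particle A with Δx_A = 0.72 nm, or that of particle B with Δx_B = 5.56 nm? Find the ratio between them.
Particle A has the larger minimum momentum uncertainty, by a factor of 7.72.

For each particle, the minimum momentum uncertainty is Δp_min = ℏ/(2Δx):

Particle A: Δp_A = ℏ/(2×7.200e-10 m) = 7.323e-26 kg·m/s
Particle B: Δp_B = ℏ/(2×5.560e-09 m) = 9.484e-27 kg·m/s

Ratio: Δp_A/Δp_B = 7.72

Since Δp_min ∝ 1/Δx, the particle with smaller position uncertainty (A) has larger momentum uncertainty.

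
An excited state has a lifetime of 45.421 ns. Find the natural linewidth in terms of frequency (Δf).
1.752 MHz

Using the energy-time uncertainty principle and E = hf:
ΔEΔt ≥ ℏ/2
hΔf·Δt ≥ ℏ/2

The minimum frequency uncertainty is:
Δf = ℏ/(2hτ) = 1/(4πτ)
Δf = 1/(4π × 4.542e-08 s)
Δf = 1.752e+06 Hz = 1.752 MHz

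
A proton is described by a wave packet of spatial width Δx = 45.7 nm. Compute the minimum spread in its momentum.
1.154 × 10^-27 kg·m/s

For a wave packet, the spatial width Δx and momentum spread Δp are related by the uncertainty principle:
ΔxΔp ≥ ℏ/2

The minimum momentum spread is:
Δp_min = ℏ/(2Δx)
Δp_min = (1.055e-34 J·s) / (2 × 4.570e-08 m)
Δp_min = 1.154e-27 kg·m/s

A wave packet cannot have both a well-defined position and well-defined momentum.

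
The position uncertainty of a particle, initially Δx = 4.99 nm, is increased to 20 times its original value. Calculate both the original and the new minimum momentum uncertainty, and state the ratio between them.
Original Δp_min = 1.057 × 10^-26 kg·m/s; new Δp'_min = 5.283 × 10^-28 kg·m/s; ratio Δp'_min/Δp_min = 1/20.

From the uncertainty principle ΔxΔp ≥ ℏ/2, the minimum momentum uncertainty is Δp_min = ℏ/(2Δx).

Original (Δx = 4.99 nm = 4.990e-09 m):
Δp_min = (1.055e-34 J·s)/(2 × 4.990e-09 m) = 1.057e-26 kg·m/s

When Δx → 20Δx:
Δp'_min = ℏ/(2 × 20Δx) = (1/20) × ℏ/(2Δx) = (1/20) × Δp_min
Δp'_min = 1/20 × 1.057e-26 kg·m/s = 5.283e-28 kg·m/s

Since Δp_min ∝ 1/Δx, when Δx is increased to 20 times its original value, Δp_min decreases to 1/20 of its original value.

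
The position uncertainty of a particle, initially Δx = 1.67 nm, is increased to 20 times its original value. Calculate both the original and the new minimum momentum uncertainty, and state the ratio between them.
Original Δp_min = 3.157 × 10^-26 kg·m/s; new Δp'_min = 1.579 × 10^-27 kg·m/s; ratio Δp'_min/Δp_min = 1/20.

From the uncertainty principle ΔxΔp ≥ ℏ/2, the minimum momentum uncertainty is Δp_min = ℏ/(2Δx).

Original (Δx = 1.67 nm = 1.670e-09 m):
Δp_min = (1.055e-34 J·s)/(2 × 1.670e-09 m) = 3.157e-26 kg·m/s

When Δx → 20Δx:
Δp'_min = ℏ/(2 × 20Δx) = (1/20) × ℏ/(2Δx) = (1/20) × Δp_min
Δp'_min = 1/20 × 3.157e-26 kg·m/s = 1.579e-27 kg·m/s

Since Δp_min ∝ 1/Δx, when Δx is increased to 20 times its original value, Δp_min decreases to 1/20 of its original value.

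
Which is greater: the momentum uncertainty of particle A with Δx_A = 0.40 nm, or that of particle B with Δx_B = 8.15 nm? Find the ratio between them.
Particle A has the larger minimum momentum uncertainty, by a factor of 20.38.

For each particle, the minimum momentum uncertainty is Δp_min = ℏ/(2Δx):

Particle A: Δp_A = ℏ/(2×4.000e-10 m) = 1.318e-25 kg·m/s
Particle B: Δp_B = ℏ/(2×8.150e-09 m) = 6.470e-27 kg·m/s

Ratio: Δp_A/Δp_B = 20.38

Since Δp_min ∝ 1/Δx, the particle with smaller position uncertainty (A) has larger momentum uncertainty.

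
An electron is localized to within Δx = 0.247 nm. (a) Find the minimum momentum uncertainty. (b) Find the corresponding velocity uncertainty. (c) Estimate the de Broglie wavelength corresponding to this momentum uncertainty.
(a) Δp_min = 2.135 × 10^-25 kg·m/s
(b) Δv_min = 234.347 km/s
(c) λ_dB = 3.104 nm

Step-by-step:

(a) From the uncertainty principle:
Δp_min = ℏ/(2Δx) = (1.055e-34 J·s)/(2 × 2.470e-10 m) = 2.135e-25 kg·m/s

(b) The velocity uncertainty:
Δv = Δp/m = (2.135e-25 kg·m/s)/(9.109e-31 kg) = 2.343e+05 m/s = 234.347 km/s

(c) The de Broglie wavelength for this momentum:
λ = h/p = (6.626e-34 J·s)/(2.135e-25 kg·m/s) = 3.104e-09 m = 3.104 nm

Note: The de Broglie wavelength is comparable to the localization size, as expected from wave-particle duality.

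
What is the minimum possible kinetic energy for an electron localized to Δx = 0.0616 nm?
2.510 eV

Localizing a particle requires giving it sufficient momentum uncertainty:

1. From uncertainty principle: Δp ≥ ℏ/(2Δx)
   Δp_min = (1.055e-34 J·s) / (2 × 6.160e-11 m)
   Δp_min = 8.560e-25 kg·m/s

2. This momentum uncertainty corresponds to kinetic energy:
   KE ≈ (Δp)²/(2m) = (8.560e-25)²/(2 × 9.109e-31 kg)
   KE = 4.022e-19 J = 2.510 eV

Tighter localization requires more energy.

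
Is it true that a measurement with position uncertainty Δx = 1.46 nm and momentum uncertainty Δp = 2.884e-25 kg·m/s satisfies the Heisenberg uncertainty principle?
Yes, it satisfies the uncertainty principle.

Calculate the product ΔxΔp:
ΔxΔp = (1.460e-09 m) × (2.884e-25 kg·m/s)
ΔxΔp = 4.211e-34 J·s

Compare to the minimum allowed value ℏ/2:
ℏ/2 = 5.273e-35 J·s

Since ΔxΔp = 4.211e-34 J·s ≥ 5.273e-35 J·s = ℏ/2,
the measurement satisfies the uncertainty principle.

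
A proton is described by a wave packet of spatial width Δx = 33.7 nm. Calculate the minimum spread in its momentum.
1.565 × 10^-27 kg·m/s

For a wave packet, the spatial width Δx and momentum spread Δp are related by the uncertainty principle:
ΔxΔp ≥ ℏ/2

The minimum momentum spread is:
Δp_min = ℏ/(2Δx)
Δp_min = (1.055e-34 J·s) / (2 × 3.370e-08 m)
Δp_min = 1.565e-27 kg·m/s

A wave packet cannot have both a well-defined position and well-defined momentum.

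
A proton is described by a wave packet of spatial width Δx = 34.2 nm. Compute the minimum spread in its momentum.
1.542 × 10^-27 kg·m/s

For a wave packet, the spatial width Δx and momentum spread Δp are related by the uncertainty principle:
ΔxΔp ≥ ℏ/2

The minimum momentum spread is:
Δp_min = ℏ/(2Δx)
Δp_min = (1.055e-34 J·s) / (2 × 3.420e-08 m)
Δp_min = 1.542e-27 kg·m/s

A wave packet cannot have both a well-defined position and well-defined momentum.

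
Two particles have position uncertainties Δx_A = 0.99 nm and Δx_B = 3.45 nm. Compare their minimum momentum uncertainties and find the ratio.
Particle A has the larger minimum momentum uncertainty, by a factor of 3.48.

For each particle, the minimum momentum uncertainty is Δp_min = ℏ/(2Δx):

Particle A: Δp_A = ℏ/(2×9.900e-10 m) = 5.326e-26 kg·m/s
Particle B: Δp_B = ℏ/(2×3.450e-09 m) = 1.528e-26 kg·m/s

Ratio: Δp_A/Δp_B = 3.48

Since Δp_min ∝ 1/Δx, the particle with smaller position uncertainty (A) has larger momentum uncertainty.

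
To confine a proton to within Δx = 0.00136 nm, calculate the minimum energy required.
2.805 eV

Localizing a particle requires giving it sufficient momentum uncertainty:

1. From uncertainty principle: Δp ≥ ℏ/(2Δx)
   Δp_min = (1.055e-34 J·s) / (2 × 1.360e-12 m)
   Δp_min = 3.877e-23 kg·m/s

2. This momentum uncertainty corresponds to kinetic energy:
   KE ≈ (Δp)²/(2m) = (3.877e-23)²/(2 × 1.673e-27 kg)
   KE = 4.494e-19 J = 2.805 eV

Tighter localization requires more energy.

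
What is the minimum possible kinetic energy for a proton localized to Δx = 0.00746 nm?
93.213 meV

Localizing a particle requires giving it sufficient momentum uncertainty:

1. From uncertainty principle: Δp ≥ ℏ/(2Δx)
   Δp_min = (1.055e-34 J·s) / (2 × 7.460e-12 m)
   Δp_min = 7.068e-24 kg·m/s

2. This momentum uncertainty corresponds to kinetic energy:
   KE ≈ (Δp)²/(2m) = (7.068e-24)²/(2 × 1.673e-27 kg)
   KE = 1.493e-20 J = 93.213 meV

Tighter localization requires more energy.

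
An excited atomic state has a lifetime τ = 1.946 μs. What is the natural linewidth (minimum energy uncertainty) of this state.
169.119 peV

Using the energy-time uncertainty principle:
ΔEΔt ≥ ℏ/2

The lifetime τ represents the time uncertainty Δt.
The natural linewidth (minimum energy uncertainty) is:

ΔE = ℏ/(2τ)
ΔE = (1.055e-34 J·s) / (2 × 1.946e-06 s)
ΔE = 2.710e-29 J = 169.119 peV

This natural linewidth limits the precision of spectroscopic measurements.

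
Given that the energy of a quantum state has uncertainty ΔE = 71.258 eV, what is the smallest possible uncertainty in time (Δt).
4.619 as

Using the energy-time uncertainty principle:
ΔEΔt ≥ ℏ/2

The minimum uncertainty in time is:
Δt_min = ℏ/(2ΔE)
Δt_min = (1.055e-34 J·s) / (2 × 1.142e-17 J)
Δt_min = 4.619e-18 s = 4.619 as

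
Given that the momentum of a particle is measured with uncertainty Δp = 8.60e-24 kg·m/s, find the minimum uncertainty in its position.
6.131 pm

Using the Heisenberg uncertainty principle:
ΔxΔp ≥ ℏ/2

The minimum uncertainty in position is:
Δx_min = ℏ/(2Δp)
Δx_min = (1.055e-34 J·s) / (2 × 8.600e-24 kg·m/s)
Δx_min = 6.131e-12 m = 6.131 pm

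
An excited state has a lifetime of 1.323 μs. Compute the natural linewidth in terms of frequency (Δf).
60.149 kHz

Using the energy-time uncertainty principle and E = hf:
ΔEΔt ≥ ℏ/2
hΔf·Δt ≥ ℏ/2

The minimum frequency uncertainty is:
Δf = ℏ/(2hτ) = 1/(4πτ)
Δf = 1/(4π × 1.323e-06 s)
Δf = 6.015e+04 Hz = 60.149 kHz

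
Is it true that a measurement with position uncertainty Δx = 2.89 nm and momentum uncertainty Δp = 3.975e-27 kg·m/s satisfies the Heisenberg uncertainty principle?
No, it violates the uncertainty principle (impossible measurement).

Calculate the product ΔxΔp:
ΔxΔp = (2.890e-09 m) × (3.975e-27 kg·m/s)
ΔxΔp = 1.149e-35 J·s

Compare to the minimum allowed value ℏ/2:
ℏ/2 = 5.273e-35 J·s

Since ΔxΔp = 1.149e-35 J·s < 5.273e-35 J·s = ℏ/2,
the measurement violates the uncertainty principle.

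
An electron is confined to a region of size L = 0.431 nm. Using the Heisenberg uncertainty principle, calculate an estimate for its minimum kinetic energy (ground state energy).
51.275 meV

Using the uncertainty principle to estimate ground state energy:

1. The position uncertainty is approximately the confinement size:
   Δx ≈ L = 4.310e-10 m

2. From ΔxΔp ≥ ℏ/2, the minimum momentum uncertainty is:
   Δp ≈ ℏ/(2L) = 1.223e-25 kg·m/s

3. The kinetic energy is approximately:
   KE ≈ (Δp)²/(2m) = (1.223e-25)²/(2 × 9.109e-31 kg)
   KE ≈ 8.215e-21 J = 51.275 meV

This is an order-of-magnitude estimate of the ground state energy.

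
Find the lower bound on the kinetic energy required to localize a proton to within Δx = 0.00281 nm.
656.964 meV

Localizing a particle requires giving it sufficient momentum uncertainty:

1. From uncertainty principle: Δp ≥ ℏ/(2Δx)
   Δp_min = (1.055e-34 J·s) / (2 × 2.810e-12 m)
   Δp_min = 1.876e-23 kg·m/s

2. This momentum uncertainty corresponds to kinetic energy:
   KE ≈ (Δp)²/(2m) = (1.876e-23)²/(2 × 1.673e-27 kg)
   KE = 1.053e-19 J = 656.964 meV

Tighter localization requires more energy.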